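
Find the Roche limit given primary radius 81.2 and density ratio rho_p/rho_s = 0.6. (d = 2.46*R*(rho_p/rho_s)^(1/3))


d_Roche = 2.46 * 81.2 * 0.6^(1/3) = 168.4774

168.4774


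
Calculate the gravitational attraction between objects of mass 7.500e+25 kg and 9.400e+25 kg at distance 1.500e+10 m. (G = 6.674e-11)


F = G*m1*m2/r^2 = 6.674e-11 * 7.500e+25 * 9.400e+25 / (1.500e+10)^2 = 6.674e-11 * 7.050e+51 / 2.250e+20 = 2.091e+21

2.091e+21 N


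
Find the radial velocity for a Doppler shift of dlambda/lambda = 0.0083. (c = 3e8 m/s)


v = (dlambda/lambda) * c = 0.0083 * 3e8 = 2.490e+06

2.490e+06 m/s


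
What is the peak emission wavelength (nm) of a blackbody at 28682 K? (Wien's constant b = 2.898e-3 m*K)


lam_max = b / T = 2.898e-3 / 28682 = 1.010e-07 m = 101.039 nm

101.039 nm


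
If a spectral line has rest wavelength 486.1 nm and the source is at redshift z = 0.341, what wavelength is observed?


lam_obs = lam_emit * (1 + z) = 486.1 * (1 + 0.341) = 651.8601

651.8601 nm


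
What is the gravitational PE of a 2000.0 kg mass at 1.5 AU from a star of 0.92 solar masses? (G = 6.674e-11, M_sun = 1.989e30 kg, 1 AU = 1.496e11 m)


M = 0.92 * 1.989e30 kg = 1.82988e+30 kg; r = 1.5 AU * 1.496e11 m/AU = 2.244e+11 m. U = -GM*m/r = -(6.674e-11 * 1.82988e+30 * 2000.0) / 2.244e+11 = -1.088e+12

-1.088e+12 J


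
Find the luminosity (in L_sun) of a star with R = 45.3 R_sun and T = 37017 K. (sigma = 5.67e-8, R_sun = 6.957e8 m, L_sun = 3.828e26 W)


R = 45.3 * 6.957e8 m = 3.151521e+10 m. L = 4*pi*R^2*sigma*T^4 = 4*pi*(3.151521e+10)^2 * 5.67e-8 * 37017^4 = 1.328734494e+33 W. L/L_sun = 1.328734494e+33 / 3.828e26 = 3.471e+06

3.471e+06 L_sun


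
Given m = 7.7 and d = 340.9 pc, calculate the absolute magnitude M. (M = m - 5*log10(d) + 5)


M = m - 5*log10(d) + 5 = 7.7 - 5*log10(340.9) + 5 = 0.0369

0.0369


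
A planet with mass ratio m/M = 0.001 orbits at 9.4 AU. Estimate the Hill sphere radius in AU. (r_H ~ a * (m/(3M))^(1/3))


r_H = a * (m/3M)^(1/3) = 9.4 * (0.001/3)^(1/3) = 0.6518

0.6518 AU


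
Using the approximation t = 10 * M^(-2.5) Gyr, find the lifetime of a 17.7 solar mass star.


t = 10 * M^(-2.5) = 10 * 17.7^(-2.5) = 0.0076

0.0076 Gyr


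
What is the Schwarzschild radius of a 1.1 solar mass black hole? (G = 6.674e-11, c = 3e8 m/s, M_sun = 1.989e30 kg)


M = 1.1 * 1.989e30 kg = 2.1879e+30 kg. rs = 2GM/c^2 = 2 * 6.674e-11 * 2.1879e+30 / (3e8)^2 = 3244.8988

3244.8988 m


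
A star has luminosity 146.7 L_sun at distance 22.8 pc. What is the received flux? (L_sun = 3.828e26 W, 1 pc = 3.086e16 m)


F = L / (4*pi*d^2) = 5.616e+28 / (4*pi*(7.036e+17)^2) = 9.027e-09

9.027e-09 W/m^2


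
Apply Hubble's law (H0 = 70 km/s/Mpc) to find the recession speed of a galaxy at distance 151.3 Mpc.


v = H0 * d = 70 * 151.3 = 10591.0

10591.0 km/s


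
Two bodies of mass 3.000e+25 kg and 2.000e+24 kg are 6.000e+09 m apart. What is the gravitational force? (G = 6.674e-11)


F = G*m1*m2/r^2 = 6.674e-11 * 3.000e+25 * 2.000e+24 / (6.000e+09)^2 = 6.674e-11 * 6.000e+49 / 3.600e+19 = 1.112e+20

1.112e+20 N


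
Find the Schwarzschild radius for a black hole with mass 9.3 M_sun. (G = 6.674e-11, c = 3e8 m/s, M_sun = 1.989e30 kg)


M = 9.3 * 1.989e30 kg = 1.84977e+31 kg. rs = 2GM/c^2 = 2 * 6.674e-11 * 1.84977e+31 / (3e8)^2 = 27434.1444

27434.1444 m


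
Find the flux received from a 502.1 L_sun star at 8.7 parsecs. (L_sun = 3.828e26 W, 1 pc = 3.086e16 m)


F = L / (4*pi*d^2) = 1.922e+29 / (4*pi*(2.685e+17)^2) = 2.122e-07

2.122e-07 W/m^2


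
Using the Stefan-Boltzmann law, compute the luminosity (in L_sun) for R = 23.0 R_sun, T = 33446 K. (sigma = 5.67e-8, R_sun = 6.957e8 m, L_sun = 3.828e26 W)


R = 23.0 * 6.957e8 m = 1.60011e+10 m. L = 4*pi*R^2*sigma*T^4 = 4*pi*(1.60011e+10)^2 * 5.67e-8 * 33446^4 = 2.282807777e+32 W. L/L_sun = 2.282807777e+32 / 3.828e26 = 596344.7693

596344.7693 L_sun


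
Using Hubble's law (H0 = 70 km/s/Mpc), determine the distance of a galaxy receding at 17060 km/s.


d = v / H0 = 17060 / 70 = 243.7143

243.7143 Mpc


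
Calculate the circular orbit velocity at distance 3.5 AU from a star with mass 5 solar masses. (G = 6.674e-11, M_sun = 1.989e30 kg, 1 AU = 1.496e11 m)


v = sqrt(GM/r) = sqrt(6.674e-11 * 9.945e+30 / 5.236e+11) = 35603.7445

35603.7445 m/s


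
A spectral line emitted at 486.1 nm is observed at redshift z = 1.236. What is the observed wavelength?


lam_obs = lam_emit * (1 + z) = 486.1 * (1 + 1.236) = 1086.9196

1086.9196 nm


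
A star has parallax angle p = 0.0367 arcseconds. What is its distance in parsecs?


d = 1/p = 1/0.0367 = 27.248

27.248 pc


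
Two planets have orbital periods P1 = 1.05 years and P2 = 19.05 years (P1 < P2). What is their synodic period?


1/P_syn = |1/P1 - 1/P2| = |1/1.05 - 1/19.05| => P_syn = 1.1113

1.1113 years


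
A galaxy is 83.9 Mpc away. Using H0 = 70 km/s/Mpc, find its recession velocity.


v = H0 * d = 70 * 83.9 = 5873.0

5873.0 km/s


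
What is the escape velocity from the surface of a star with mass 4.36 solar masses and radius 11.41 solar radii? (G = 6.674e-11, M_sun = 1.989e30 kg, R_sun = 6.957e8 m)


M = 4.36 * 1.989e30 kg = 8.67204e+30 kg; R = 11.41 * 6.957e8 m = 7.937937e+09 m. v_esc = sqrt(2GM/R) = sqrt(2 * 6.674e-11 * 8.67204e+30 / 7.937937e+09) = 381869.4461

381869.4461 m/s


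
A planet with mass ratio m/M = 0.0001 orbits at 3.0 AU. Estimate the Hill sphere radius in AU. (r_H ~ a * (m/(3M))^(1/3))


r_H = a * (m/3M)^(1/3) = 3.0 * (0.0001/3)^(1/3) = 0.0965

0.0965 AU


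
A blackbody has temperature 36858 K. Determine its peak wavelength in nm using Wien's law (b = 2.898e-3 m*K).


lam_max = b / T = 2.898e-3 / 36858 = 7.863e-08 m = 78.6261 nm

78.6261 nm


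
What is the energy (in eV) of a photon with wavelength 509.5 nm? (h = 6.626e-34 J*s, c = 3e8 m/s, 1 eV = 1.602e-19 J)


E = hc/lambda = 6.626e-34 * 3e8 / 5.095e-07 = 3.901e-19 J = 2.4354 eV

2.4354 eV


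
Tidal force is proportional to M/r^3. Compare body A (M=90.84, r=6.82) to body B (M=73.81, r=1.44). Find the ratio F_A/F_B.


Ratio = (M1/r1^3) / (M2/r2^3) = (90.84/6.82^3) / (73.81/1.44^3) = 0.0116

0.0116


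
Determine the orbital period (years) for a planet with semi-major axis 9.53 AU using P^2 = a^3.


P = a^(3/2) = 9.53^1.5 = 29.4198

29.4198 years


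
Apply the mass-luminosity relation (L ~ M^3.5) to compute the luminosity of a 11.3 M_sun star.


L/L_sun = (M/M_sun)^3.5 = 11.3^3.5 = 4850.3665

4850.3665 L_sun


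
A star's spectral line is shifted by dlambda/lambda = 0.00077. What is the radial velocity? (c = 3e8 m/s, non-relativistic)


v = (dlambda/lambda) * c = 0.00077 * 3e8 = 231000.0

231000.0 m/s


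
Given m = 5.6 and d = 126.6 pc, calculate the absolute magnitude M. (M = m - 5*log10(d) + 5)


M = m - 5*log10(d) + 5 = 5.6 - 5*log10(126.6) + 5 = 0.0878

0.0878


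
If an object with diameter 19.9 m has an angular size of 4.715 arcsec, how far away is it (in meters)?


D = size / theta_rad, theta_rad = 4.715 * pi/(180*3600) = 2.286e-05, D = 870555.5979

870555.5979 m


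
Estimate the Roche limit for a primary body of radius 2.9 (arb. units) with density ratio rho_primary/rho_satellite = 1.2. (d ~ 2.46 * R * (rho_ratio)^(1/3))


d_Roche = 2.46 * 2.9 * 1.2^(1/3) = 7.581

7.581


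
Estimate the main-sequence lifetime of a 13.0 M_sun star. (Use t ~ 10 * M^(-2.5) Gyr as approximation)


t = 10 * M^(-2.5) = 10 * 13.0^(-2.5) = 0.0164

0.0164 Gyr


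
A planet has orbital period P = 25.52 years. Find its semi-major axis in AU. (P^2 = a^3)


a = P^(2/3) = 25.52^(2/3) = 8.668

8.668 AU


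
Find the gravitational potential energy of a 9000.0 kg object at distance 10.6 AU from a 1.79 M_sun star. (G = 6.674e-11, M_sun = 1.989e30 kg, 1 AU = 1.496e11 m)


M = 1.79 * 1.989e30 kg = 3.56031e+30 kg; r = 10.6 AU * 1.496e11 m/AU = 1.58576e+12 m. U = -GM*m/r = -(6.674e-11 * 3.56031e+30 * 9000.0) / 1.58576e+12 = -1.349e+12

-1.349e+12 J


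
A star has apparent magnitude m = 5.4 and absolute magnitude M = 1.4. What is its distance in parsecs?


d = 10^((m - M + 5)/5) = 10^((5.4 - 1.4 + 5)/5) = 63.0957

63.0957 pc


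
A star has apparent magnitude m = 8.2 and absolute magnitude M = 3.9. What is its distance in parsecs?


d = 10^((m - M + 5)/5) = 10^((8.2 - 3.9 + 5)/5) = 72.4436

72.4436 pc


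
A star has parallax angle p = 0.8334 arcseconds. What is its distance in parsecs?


d = 1/p = 1/0.8334 = 1.1999

1.1999 pc


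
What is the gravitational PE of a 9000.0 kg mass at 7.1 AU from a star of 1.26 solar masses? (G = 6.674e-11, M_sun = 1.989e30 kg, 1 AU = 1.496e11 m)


M = 1.26 * 1.989e30 kg = 2.50614e+30 kg; r = 7.1 AU * 1.496e11 m/AU = 1.06216e+12 m. U = -GM*m/r = -(6.674e-11 * 2.50614e+30 * 9000.0) / 1.06216e+12 = -1.417e+12

-1.417e+12 J


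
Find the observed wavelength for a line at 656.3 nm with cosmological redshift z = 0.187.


lam_obs = lam_emit * (1 + z) = 656.3 * (1 + 0.187) = 779.0281

779.0281 nm


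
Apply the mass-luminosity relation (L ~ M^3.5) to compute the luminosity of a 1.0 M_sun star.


L/L_sun = (M/M_sun)^3.5 = 1.0^3.5 = 1.0

1.0 L_sun


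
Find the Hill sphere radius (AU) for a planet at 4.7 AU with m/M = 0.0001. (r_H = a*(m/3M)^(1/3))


r_H = a * (m/3M)^(1/3) = 4.7 * (0.0001/3)^(1/3) = 0.1513

0.1513 AU


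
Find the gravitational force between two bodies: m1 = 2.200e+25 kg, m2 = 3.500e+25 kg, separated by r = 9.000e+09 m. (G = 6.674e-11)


F = G*m1*m2/r^2 = 6.674e-11 * 2.200e+25 * 3.500e+25 / (9.000e+09)^2 = 6.674e-11 * 7.700e+50 / 8.100e+19 = 6.344e+20

6.344e+20 N


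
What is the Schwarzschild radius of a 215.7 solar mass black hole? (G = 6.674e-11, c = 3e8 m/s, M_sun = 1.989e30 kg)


M = 215.7 * 1.989e30 kg = 4.290273e+32 kg. rs = 2GM/c^2 = 2 * 6.674e-11 * 4.290273e+32 / (3e8)^2 = 636295.1556

636295.1556 m


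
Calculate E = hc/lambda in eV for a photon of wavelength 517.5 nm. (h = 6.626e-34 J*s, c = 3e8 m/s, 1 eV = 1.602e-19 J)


E = hc/lambda = 6.626e-34 * 3e8 / 5.175e-07 = 3.841e-19 J = 2.3977 eV

2.3977 eV


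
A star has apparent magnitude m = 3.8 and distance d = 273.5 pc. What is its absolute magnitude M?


M = m - 5*log10(d) + 5 = 3.8 - 5*log10(273.5) + 5 = -3.3848

-3.3848


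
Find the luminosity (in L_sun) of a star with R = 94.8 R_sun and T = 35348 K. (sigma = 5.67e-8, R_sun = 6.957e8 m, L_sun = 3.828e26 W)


R = 94.8 * 6.957e8 m = 6.595236e+10 m. L = 4*pi*R^2*sigma*T^4 = 4*pi*(6.595236e+10)^2 * 5.67e-8 * 35348^4 = 4.838525003e+33 W. L/L_sun = 4.838525003e+33 / 3.828e26 = 1.264e+07

1.264e+07 L_sun


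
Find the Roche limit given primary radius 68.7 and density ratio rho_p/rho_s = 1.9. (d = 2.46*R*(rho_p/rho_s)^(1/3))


d_Roche = 2.46 * 68.7 * 1.9^(1/3) = 209.3195

209.3195


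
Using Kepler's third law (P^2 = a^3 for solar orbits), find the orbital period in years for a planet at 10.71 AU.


P = a^(3/2) = 10.71^1.5 = 35.0497

35.0497 years


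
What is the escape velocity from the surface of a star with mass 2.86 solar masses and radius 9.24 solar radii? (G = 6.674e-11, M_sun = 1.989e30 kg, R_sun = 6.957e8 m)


M = 2.86 * 1.989e30 kg = 5.68854e+30 kg; R = 9.24 * 6.957e8 m = 6.428268e+09 m. v_esc = sqrt(2GM/R) = sqrt(2 * 6.674e-11 * 5.68854e+30 / 6.428268e+09) = 343685.7454

343685.7454 m/s


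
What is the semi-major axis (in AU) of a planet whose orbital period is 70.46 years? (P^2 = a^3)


a = P^(2/3) = 70.46^(2/3) = 17.0593

17.0593 AU


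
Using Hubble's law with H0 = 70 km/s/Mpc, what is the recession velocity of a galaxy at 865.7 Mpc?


v = H0 * d = 70 * 865.7 = 60599.0

60599.0 km/s


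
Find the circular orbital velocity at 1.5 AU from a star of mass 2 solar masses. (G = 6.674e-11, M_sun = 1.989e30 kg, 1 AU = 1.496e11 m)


v = sqrt(GM/r) = sqrt(6.674e-11 * 3.978e+30 / 2.244e+11) = 34396.485

34396.485 m/s


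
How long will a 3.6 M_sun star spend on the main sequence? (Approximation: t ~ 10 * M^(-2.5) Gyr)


t = 10 * M^(-2.5) = 10 * 3.6^(-2.5) = 0.4067

0.4067 Gyr


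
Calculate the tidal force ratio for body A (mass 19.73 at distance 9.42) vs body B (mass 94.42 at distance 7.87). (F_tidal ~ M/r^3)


Ratio = (M1/r1^3) / (M2/r2^3) = (19.73/9.42^3) / (94.42/7.87^3) = 0.1219

0.1219


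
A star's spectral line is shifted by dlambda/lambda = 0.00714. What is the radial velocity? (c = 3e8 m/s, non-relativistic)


v = (dlambda/lambda) * c = 0.00714 * 3e8 = 2.142e+06

2.142e+06 m/s


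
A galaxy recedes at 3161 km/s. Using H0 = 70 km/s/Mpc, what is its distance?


d = v / H0 = 3161 / 70 = 45.1571

45.1571 Mpc


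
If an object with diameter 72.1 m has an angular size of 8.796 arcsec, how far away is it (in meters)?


D = size / theta_rad, theta_rad = 8.796 * pi/(180*3600) = 4.264e-05, D = 1.691e+06

1.691e+06 m


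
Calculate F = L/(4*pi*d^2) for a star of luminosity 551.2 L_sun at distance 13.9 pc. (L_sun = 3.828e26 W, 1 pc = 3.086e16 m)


F = L / (4*pi*d^2) = 2.110e+29 / (4*pi*(4.290e+17)^2) = 9.125e-08

9.125e-08 W/m^2


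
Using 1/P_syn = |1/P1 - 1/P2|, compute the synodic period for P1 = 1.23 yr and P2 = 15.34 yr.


1/P_syn = |1/P1 - 1/P2| = |1/1.23 - 1/15.34| => P_syn = 1.3372

1.3372 years


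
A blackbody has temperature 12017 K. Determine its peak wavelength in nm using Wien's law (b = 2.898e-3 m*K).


lam_max = b / T = 2.898e-3 / 12017 = 2.412e-07 m = 241.1584 nm

241.1584 nm


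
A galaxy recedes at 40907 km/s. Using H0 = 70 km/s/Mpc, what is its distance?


d = v / H0 = 40907 / 70 = 584.3857

584.3857 Mpc


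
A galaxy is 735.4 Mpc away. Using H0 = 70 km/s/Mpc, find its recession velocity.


v = H0 * d = 70 * 735.4 = 51478.0

51478.0 km/s


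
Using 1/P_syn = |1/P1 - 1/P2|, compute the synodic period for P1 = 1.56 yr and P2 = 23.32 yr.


1/P_syn = |1/P1 - 1/P2| = |1/1.56 - 1/23.32| => P_syn = 1.6718

1.6718 years


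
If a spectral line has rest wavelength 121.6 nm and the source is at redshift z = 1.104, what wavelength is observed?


lam_obs = lam_emit * (1 + z) = 121.6 * (1 + 1.104) = 255.8464

255.8464 nm


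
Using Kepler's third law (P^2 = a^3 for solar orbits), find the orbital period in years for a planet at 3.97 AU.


P = a^(3/2) = 3.97^1.5 = 7.9102

7.9102 years


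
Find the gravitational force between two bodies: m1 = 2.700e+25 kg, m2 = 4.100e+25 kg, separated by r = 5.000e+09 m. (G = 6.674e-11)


F = G*m1*m2/r^2 = 6.674e-11 * 2.700e+25 * 4.100e+25 / (5.000e+09)^2 = 6.674e-11 * 1.107e+51 / 2.500e+19 = 2.955e+21

2.955e+21 N


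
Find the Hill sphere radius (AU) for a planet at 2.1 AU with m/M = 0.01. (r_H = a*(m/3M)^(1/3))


r_H = a * (m/3M)^(1/3) = 2.1 * (0.01/3)^(1/3) = 0.3137

0.3137 AU


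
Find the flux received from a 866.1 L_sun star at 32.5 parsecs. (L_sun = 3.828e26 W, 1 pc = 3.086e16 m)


F = L / (4*pi*d^2) = 3.315e+29 / (4*pi*(1.003e+18)^2) = 2.623e-08

2.623e-08 W/m^2


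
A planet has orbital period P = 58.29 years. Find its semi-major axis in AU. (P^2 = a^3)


a = P^(2/3) = 58.29^(2/3) = 15.0336

15.0336 AU


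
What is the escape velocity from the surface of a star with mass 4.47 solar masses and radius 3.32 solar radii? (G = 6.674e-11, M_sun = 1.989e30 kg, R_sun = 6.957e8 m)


M = 4.47 * 1.989e30 kg = 8.89083e+30 kg; R = 3.32 * 6.957e8 m = 2.309724e+09 m. v_esc = sqrt(2GM/R) = sqrt(2 * 6.674e-11 * 8.89083e+30 / 2.309724e+09) = 716802.0003

716802.0003 m/s


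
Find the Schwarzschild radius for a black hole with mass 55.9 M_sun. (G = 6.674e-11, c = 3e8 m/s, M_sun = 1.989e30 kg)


M = 55.9 * 1.989e30 kg = 1.111851e+32 kg. rs = 2GM/c^2 = 2 * 6.674e-11 * 1.111851e+32 / (3e8)^2 = 164899.8572

164899.8572 m


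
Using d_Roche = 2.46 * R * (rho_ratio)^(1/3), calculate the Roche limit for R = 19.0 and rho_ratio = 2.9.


d_Roche = 2.46 * 19.0 * 2.9^(1/3) = 66.6533

66.6533


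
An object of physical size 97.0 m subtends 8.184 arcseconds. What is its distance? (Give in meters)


D = size / theta_rad, theta_rad = 8.184 * pi/(180*3600) = 3.968e-05, D = 2.445e+06

2.445e+06 m


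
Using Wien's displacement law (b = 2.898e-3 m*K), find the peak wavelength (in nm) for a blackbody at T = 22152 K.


lam_max = b / T = 2.898e-3 / 22152 = 1.308e-07 m = 130.8234 nm

130.8234 nm


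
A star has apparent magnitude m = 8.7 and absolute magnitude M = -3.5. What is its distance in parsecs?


d = 10^((m - M + 5)/5) = 10^((8.7 - -3.5 + 5)/5) = 2754.2287

2754.2287 pc


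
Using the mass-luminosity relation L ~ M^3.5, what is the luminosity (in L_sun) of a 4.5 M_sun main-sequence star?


L/L_sun = (M/M_sun)^3.5 = 4.5^3.5 = 193.3053

193.3053 L_sun


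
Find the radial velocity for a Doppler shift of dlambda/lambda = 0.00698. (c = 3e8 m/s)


v = (dlambda/lambda) * c = 0.00698 * 3e8 = 2.094e+06

2.094e+06 m/s


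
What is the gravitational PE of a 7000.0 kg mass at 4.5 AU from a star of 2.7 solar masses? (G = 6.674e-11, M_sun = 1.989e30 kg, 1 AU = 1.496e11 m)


M = 2.7 * 1.989e30 kg = 5.3703e+30 kg; r = 4.5 AU * 1.496e11 m/AU = 6.732e+11 m. U = -GM*m/r = -(6.674e-11 * 5.3703e+30 * 7000.0) / 6.732e+11 = -3.727e+12

-3.727e+12 J


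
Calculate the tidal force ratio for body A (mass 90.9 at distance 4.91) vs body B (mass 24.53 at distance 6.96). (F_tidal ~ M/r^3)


Ratio = (M1/r1^3) / (M2/r2^3) = (90.9/4.91^3) / (24.53/6.96^3) = 10.5548

10.5548


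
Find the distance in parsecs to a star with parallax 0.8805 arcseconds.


d = 1/p = 1/0.8805 = 1.1357

1.1357 pc


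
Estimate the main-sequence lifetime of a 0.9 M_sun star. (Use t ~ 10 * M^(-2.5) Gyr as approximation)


t = 10 * M^(-2.5) = 10 * 0.9^(-2.5) = 13.0135

13.0135 Gyr


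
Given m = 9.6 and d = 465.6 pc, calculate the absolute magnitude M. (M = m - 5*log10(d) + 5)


M = m - 5*log10(d) + 5 = 9.6 - 5*log10(465.6) + 5 = 1.2599

1.2599


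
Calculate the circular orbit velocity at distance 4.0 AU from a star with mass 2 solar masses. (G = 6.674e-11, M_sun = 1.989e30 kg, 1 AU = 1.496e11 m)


v = sqrt(GM/r) = sqrt(6.674e-11 * 3.978e+30 / 5.984e+11) = 21063.4593

21063.4593 m/s


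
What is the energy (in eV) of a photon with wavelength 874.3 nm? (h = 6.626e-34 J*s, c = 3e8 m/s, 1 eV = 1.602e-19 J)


E = hc/lambda = 6.626e-34 * 3e8 / 8.743e-07 = 2.274e-19 J = 1.4192 eV

1.4192 eV


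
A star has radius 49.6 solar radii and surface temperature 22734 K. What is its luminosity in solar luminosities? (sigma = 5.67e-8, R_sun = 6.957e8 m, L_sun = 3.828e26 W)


R = 49.6 * 6.957e8 m = 3.450672e+10 m. L = 4*pi*R^2*sigma*T^4 = 4*pi*(3.450672e+10)^2 * 5.67e-8 * 22734^4 = 2.266228543e+32 W. L/L_sun = 2.266228543e+32 / 3.828e26 = 592013.7261

592013.7261 L_sun


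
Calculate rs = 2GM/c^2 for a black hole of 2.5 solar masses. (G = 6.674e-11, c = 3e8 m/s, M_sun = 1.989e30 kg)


M = 2.5 * 1.989e30 kg = 4.9725e+30 kg. rs = 2GM/c^2 = 2 * 6.674e-11 * 4.9725e+30 / (3e8)^2 = 7374.77

7374.77 m


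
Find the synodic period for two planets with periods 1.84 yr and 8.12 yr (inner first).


1/P_syn = |1/P1 - 1/P2| = |1/1.84 - 1/8.12| => P_syn = 2.3791

2.3791 years


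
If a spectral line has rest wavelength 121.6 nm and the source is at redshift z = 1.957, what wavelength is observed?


lam_obs = lam_emit * (1 + z) = 121.6 * (1 + 1.957) = 359.5712

359.5712 nm


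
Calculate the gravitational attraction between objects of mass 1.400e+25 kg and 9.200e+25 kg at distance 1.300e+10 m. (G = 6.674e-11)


F = G*m1*m2/r^2 = 6.674e-11 * 1.400e+25 * 9.200e+25 / (1.300e+10)^2 = 6.674e-11 * 1.288e+51 / 1.690e+20 = 5.086e+20

5.086e+20 N


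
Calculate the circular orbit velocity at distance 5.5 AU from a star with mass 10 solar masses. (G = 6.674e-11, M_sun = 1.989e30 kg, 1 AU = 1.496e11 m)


v = sqrt(GM/r) = sqrt(6.674e-11 * 1.989e+31 / 8.228e+11) = 40166.4409

40166.4409 m/s


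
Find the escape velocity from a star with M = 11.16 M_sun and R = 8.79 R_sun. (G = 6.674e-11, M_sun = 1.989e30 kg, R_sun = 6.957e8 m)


M = 11.16 * 1.989e30 kg = 2.219724e+31 kg; R = 8.79 * 6.957e8 m = 6.115203e+09 m. v_esc = sqrt(2GM/R) = sqrt(2 * 6.674e-11 * 2.219724e+31 / 6.115203e+09) = 696068.7694

696068.7694 m/s


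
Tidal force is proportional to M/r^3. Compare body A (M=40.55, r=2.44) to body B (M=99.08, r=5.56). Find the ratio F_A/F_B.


Ratio = (M1/r1^3) / (M2/r2^3) = (40.55/2.44^3) / (99.08/5.56^3) = 4.8424

4.8424


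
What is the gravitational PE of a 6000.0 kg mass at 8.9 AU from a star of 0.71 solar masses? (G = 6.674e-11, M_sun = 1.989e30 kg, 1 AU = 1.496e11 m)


M = 0.71 * 1.989e30 kg = 1.41219e+30 kg; r = 8.9 AU * 1.496e11 m/AU = 1.33144e+12 m. U = -GM*m/r = -(6.674e-11 * 1.41219e+30 * 6000.0) / 1.33144e+12 = -4.247e+11

-4.247e+11 J


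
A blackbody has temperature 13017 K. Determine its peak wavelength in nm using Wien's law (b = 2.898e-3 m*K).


lam_max = b / T = 2.898e-3 / 13017 = 2.226e-07 m = 222.6319 nm

222.6319 nm


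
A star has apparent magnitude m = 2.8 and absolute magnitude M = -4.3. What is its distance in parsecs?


d = 10^((m - M + 5)/5) = 10^((2.8 - -4.3 + 5)/5) = 263.0268

263.0268 pc


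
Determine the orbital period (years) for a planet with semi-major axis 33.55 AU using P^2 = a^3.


P = a^(3/2) = 33.55^1.5 = 194.3295

194.3295 years


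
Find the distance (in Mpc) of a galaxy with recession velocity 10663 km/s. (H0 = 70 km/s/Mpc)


d = v / H0 = 10663 / 70 = 152.3286

152.3286 Mpc


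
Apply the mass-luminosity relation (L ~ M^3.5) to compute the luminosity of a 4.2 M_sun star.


L/L_sun = (M/M_sun)^3.5 = 4.2^3.5 = 151.8352

151.8352 L_sun


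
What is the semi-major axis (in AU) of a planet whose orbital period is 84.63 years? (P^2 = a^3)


a = P^(2/3) = 84.63^(2/3) = 19.276

19.276 AU


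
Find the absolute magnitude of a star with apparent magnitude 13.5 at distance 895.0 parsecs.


M = m - 5*log10(d) + 5 = 13.5 - 5*log10(895.0) + 5 = 3.7409

3.7409


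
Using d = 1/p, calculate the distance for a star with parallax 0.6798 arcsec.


d = 1/p = 1/0.6798 = 1.471

1.471 pc


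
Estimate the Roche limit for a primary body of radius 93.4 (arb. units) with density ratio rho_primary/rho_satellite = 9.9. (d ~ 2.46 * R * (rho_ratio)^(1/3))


d_Roche = 2.46 * 93.4 * 9.9^(1/3) = 493.356

493.356


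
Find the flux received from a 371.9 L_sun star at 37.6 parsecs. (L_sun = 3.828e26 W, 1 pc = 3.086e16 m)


F = L / (4*pi*d^2) = 1.424e+29 / (4*pi*(1.160e+18)^2) = 8.414e-09

8.414e-09 W/m^2


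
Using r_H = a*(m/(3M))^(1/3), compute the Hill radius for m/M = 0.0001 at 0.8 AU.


r_H = a * (m/3M)^(1/3) = 0.8 * (0.0001/3)^(1/3) = 0.0257

0.0257 AU


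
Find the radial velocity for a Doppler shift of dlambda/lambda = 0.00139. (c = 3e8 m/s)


v = (dlambda/lambda) * c = 0.00139 * 3e8 = 417000.0

417000.0 m/s


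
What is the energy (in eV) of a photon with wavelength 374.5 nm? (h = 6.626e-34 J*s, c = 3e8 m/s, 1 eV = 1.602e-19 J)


E = hc/lambda = 6.626e-34 * 3e8 / 3.745e-07 = 5.308e-19 J = 3.3133 eV

3.3133 eV


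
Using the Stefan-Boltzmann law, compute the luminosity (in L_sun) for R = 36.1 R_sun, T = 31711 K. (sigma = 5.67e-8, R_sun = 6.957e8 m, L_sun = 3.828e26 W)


R = 36.1 * 6.957e8 m = 2.511477e+10 m. L = 4*pi*R^2*sigma*T^4 = 4*pi*(2.511477e+10)^2 * 5.67e-8 * 31711^4 = 4.544552072e+32 W. L/L_sun = 4.544552072e+32 / 3.828e26 = 1.187e+06

1.187e+06 L_sun


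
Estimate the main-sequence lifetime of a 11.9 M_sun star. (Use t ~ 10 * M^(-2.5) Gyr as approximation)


t = 10 * M^(-2.5) = 10 * 11.9^(-2.5) = 0.0205

0.0205 Gyr


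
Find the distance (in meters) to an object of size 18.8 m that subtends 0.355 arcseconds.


D = size / theta_rad, theta_rad = 0.355 * pi/(180*3600) = 1.721e-06, D = 1.092e+07

1.092e+07 m


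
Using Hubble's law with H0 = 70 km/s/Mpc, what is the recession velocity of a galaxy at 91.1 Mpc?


v = H0 * d = 70 * 91.1 = 6377.0

6377.0 km/s


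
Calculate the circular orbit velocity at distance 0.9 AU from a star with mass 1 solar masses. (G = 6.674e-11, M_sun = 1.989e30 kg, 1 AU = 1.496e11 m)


v = sqrt(GM/r) = sqrt(6.674e-11 * 1.989e+30 / 1.346e+11) = 31399.5512

31399.5512 m/s


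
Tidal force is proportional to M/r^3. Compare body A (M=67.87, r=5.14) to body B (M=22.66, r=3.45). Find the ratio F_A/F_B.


Ratio = (M1/r1^3) / (M2/r2^3) = (67.87/5.14^3) / (22.66/3.45^3) = 0.9057

0.9057


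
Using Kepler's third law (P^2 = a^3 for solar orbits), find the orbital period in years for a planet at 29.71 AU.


P = a^(3/2) = 29.71^1.5 = 161.9399

161.9399 years


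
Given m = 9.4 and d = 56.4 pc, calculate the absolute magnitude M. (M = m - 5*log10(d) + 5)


M = m - 5*log10(d) + 5 = 9.4 - 5*log10(56.4) + 5 = 5.6436

5.6436


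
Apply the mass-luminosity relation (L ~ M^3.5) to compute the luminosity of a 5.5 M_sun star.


L/L_sun = (M/M_sun)^3.5 = 5.5^3.5 = 390.184

390.184 L_sun


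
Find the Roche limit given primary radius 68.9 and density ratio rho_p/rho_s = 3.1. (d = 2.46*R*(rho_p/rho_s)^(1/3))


d_Roche = 2.46 * 68.9 * 3.1^(1/3) = 247.1392

247.1392


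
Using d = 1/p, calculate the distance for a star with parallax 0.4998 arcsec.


d = 1/p = 1/0.4998 = 2.0008

2.0008 pc


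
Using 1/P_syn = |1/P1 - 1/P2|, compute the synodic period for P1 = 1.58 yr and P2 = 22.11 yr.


1/P_syn = |1/P1 - 1/P2| = |1/1.58 - 1/22.11| => P_syn = 1.7016

1.7016 years


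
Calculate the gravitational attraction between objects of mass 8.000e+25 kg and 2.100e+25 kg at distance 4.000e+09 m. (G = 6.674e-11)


F = G*m1*m2/r^2 = 6.674e-11 * 8.000e+25 * 2.100e+25 / (4.000e+09)^2 = 6.674e-11 * 1.680e+51 / 1.600e+19 = 7.008e+21

7.008e+21 N


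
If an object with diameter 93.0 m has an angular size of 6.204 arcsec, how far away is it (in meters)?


D = size / theta_rad, theta_rad = 6.204 * pi/(180*3600) = 3.008e-05, D = 3.092e+06

3.092e+06 m


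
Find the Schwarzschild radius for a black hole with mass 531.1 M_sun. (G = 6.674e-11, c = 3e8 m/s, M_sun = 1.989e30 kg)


M = 531.1 * 1.989e30 kg = 1.0563579e+33 kg. rs = 2GM/c^2 = 2 * 6.674e-11 * 1.0563579e+33 / (3e8)^2 = 1.567e+06

1.567e+06 m


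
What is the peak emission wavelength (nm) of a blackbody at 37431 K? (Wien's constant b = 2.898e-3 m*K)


lam_max = b / T = 2.898e-3 / 37431 = 7.742e-08 m = 77.4225 nm

77.4225 nm


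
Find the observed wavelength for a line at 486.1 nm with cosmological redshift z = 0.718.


lam_obs = lam_emit * (1 + z) = 486.1 * (1 + 0.718) = 835.1198

835.1198 nm


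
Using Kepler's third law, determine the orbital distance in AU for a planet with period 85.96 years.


a = P^(2/3) = 85.96^(2/3) = 19.4774

19.4774 AU


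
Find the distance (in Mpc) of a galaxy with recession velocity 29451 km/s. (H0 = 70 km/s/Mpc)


d = v / H0 = 29451 / 70 = 420.7286

420.7286 Mpc


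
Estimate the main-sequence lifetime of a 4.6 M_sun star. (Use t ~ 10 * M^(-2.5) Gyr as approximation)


t = 10 * M^(-2.5) = 10 * 4.6^(-2.5) = 0.2203

0.2203 Gyr


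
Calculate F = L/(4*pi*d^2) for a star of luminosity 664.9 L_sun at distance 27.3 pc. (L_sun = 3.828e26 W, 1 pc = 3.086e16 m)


F = L / (4*pi*d^2) = 2.545e+29 / (4*pi*(8.425e+17)^2) = 2.854e-08

2.854e-08 W/m^2


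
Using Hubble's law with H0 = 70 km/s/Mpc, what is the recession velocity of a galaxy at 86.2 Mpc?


v = H0 * d = 70 * 86.2 = 6034.0

6034.0 km/s


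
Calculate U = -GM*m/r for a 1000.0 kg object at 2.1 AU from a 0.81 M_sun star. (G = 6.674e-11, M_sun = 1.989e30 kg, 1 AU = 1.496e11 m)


M = 0.81 * 1.989e30 kg = 1.61109e+30 kg; r = 2.1 AU * 1.496e11 m/AU = 3.1416e+11 m. U = -GM*m/r = -(6.674e-11 * 1.61109e+30 * 1000.0) / 3.1416e+11 = -3.423e+11

-3.423e+11 J


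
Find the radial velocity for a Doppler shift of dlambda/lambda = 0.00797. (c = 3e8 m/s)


v = (dlambda/lambda) * c = 0.00797 * 3e8 = 2.391e+06

2.391e+06 m/s


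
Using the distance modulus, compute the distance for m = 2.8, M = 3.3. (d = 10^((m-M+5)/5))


d = 10^((m - M + 5)/5) = 10^((2.8 - 3.3 + 5)/5) = 7.9433

7.9433 pc


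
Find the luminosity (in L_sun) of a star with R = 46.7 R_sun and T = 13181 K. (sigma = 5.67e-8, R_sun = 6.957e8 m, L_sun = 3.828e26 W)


R = 46.7 * 6.957e8 m = 3.248919e+10 m. L = 4*pi*R^2*sigma*T^4 = 4*pi*(3.248919e+10)^2 * 5.67e-8 * 13181^4 = 2.27020006e+31 W. L/L_sun = 2.27020006e+31 / 3.828e26 = 59305.1217

59305.1217 L_sun


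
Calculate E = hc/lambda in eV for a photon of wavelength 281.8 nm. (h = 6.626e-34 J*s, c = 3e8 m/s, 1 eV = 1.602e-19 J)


E = hc/lambda = 6.626e-34 * 3e8 / 2.818e-07 = 7.054e-19 J = 4.4032 eV

4.4032 eV


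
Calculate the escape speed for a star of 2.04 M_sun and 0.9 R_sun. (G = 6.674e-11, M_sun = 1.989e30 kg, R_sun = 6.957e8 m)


M = 2.04 * 1.989e30 kg = 4.05756e+30 kg; R = 0.9 * 6.957e8 m = 6.2613e+08 m. v_esc = sqrt(2GM/R) = sqrt(2 * 6.674e-11 * 4.05756e+30 / 6.2613e+08) = 930054.3275

930054.3275 m/s


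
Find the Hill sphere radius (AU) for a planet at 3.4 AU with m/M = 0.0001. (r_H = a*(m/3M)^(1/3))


r_H = a * (m/3M)^(1/3) = 3.4 * (0.0001/3)^(1/3) = 0.1094

0.1094 AU


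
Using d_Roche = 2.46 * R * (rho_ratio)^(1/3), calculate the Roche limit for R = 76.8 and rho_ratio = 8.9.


d_Roche = 2.46 * 76.8 * 8.9^(1/3) = 391.5251

391.5251


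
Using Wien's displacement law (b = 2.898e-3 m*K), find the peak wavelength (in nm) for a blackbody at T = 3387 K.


lam_max = b / T = 2.898e-3 / 3387 = 8.556e-07 m = 855.6244 nm

855.6244 nm


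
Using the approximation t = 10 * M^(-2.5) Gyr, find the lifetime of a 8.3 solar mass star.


t = 10 * M^(-2.5) = 10 * 8.3^(-2.5) = 0.0504

0.0504 Gyr


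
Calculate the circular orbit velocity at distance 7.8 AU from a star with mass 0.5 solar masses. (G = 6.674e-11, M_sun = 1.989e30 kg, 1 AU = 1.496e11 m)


v = sqrt(GM/r) = sqrt(6.674e-11 * 9.945e+29 / 1.167e+12) = 7541.9283

7541.9283 m/s


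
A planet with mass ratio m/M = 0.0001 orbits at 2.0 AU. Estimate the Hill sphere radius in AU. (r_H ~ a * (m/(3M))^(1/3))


r_H = a * (m/3M)^(1/3) = 2.0 * (0.0001/3)^(1/3) = 0.0644

0.0644 AU


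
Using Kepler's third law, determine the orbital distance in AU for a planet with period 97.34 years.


a = P^(2/3) = 97.34^(2/3) = 21.1606

21.1606 AU


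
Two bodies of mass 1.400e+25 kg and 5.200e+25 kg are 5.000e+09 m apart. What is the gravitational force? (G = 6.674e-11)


F = G*m1*m2/r^2 = 6.674e-11 * 1.400e+25 * 5.200e+25 / (5.000e+09)^2 = 6.674e-11 * 7.280e+50 / 2.500e+19 = 1.943e+21

1.943e+21 N


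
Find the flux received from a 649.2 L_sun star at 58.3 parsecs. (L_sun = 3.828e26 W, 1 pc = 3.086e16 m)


F = L / (4*pi*d^2) = 2.485e+29 / (4*pi*(1.799e+18)^2) = 6.110e-09

6.110e-09 W/m^2


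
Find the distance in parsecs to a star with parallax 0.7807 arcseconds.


d = 1/p = 1/0.7807 = 1.2809

1.2809 pc


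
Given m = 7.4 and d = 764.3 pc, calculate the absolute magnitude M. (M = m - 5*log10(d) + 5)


M = m - 5*log10(d) + 5 = 7.4 - 5*log10(764.3) + 5 = -2.0163

-2.0163


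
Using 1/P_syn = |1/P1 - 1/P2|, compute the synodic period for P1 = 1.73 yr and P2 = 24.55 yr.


1/P_syn = |1/P1 - 1/P2| = |1/1.73 - 1/24.55| => P_syn = 1.8612

1.8612 years


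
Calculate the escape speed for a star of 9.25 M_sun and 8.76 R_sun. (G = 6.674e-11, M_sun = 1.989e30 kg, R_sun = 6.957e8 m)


M = 9.25 * 1.989e30 kg = 1.839825e+31 kg; R = 8.76 * 6.957e8 m = 6.094332e+09 m. v_esc = sqrt(2GM/R) = sqrt(2 * 6.674e-11 * 1.839825e+31 / 6.094332e+09) = 634794.7147

634794.7147 m/s


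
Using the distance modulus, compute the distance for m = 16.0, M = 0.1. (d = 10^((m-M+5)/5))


d = 10^((m - M + 5)/5) = 10^((16.0 - 0.1 + 5)/5) = 15135.6125

15135.6125 pc


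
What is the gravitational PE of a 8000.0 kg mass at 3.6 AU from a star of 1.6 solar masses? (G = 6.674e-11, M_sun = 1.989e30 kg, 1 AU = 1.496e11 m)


M = 1.6 * 1.989e30 kg = 3.1824e+30 kg; r = 3.6 AU * 1.496e11 m/AU = 5.3856e+11 m. U = -GM*m/r = -(6.674e-11 * 3.1824e+30 * 8000.0) / 5.3856e+11 = -3.155e+12

-3.155e+12 J


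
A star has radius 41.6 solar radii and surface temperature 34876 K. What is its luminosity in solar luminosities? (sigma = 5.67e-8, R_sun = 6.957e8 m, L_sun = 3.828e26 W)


R = 41.6 * 6.957e8 m = 2.894112e+10 m. L = 4*pi*R^2*sigma*T^4 = 4*pi*(2.894112e+10)^2 * 5.67e-8 * 34876^4 = 8.829381187e+32 W. L/L_sun = 8.829381187e+32 / 3.828e26 = 2.307e+06

2.307e+06 L_sun


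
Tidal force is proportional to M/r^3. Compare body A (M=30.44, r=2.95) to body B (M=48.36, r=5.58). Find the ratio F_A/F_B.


Ratio = (M1/r1^3) / (M2/r2^3) = (30.44/2.95^3) / (48.36/5.58^3) = 4.2599

4.2599


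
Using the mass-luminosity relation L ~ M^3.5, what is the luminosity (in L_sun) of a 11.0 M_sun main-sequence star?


L/L_sun = (M/M_sun)^3.5 = 11.0^3.5 = 4414.4276

4414.4276 L_sun


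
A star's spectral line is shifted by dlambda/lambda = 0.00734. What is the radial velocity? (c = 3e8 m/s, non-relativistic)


v = (dlambda/lambda) * c = 0.00734 * 3e8 = 2.202e+06

2.202e+06 m/s


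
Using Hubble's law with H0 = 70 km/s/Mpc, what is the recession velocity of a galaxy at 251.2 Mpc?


v = H0 * d = 70 * 251.2 = 17584.0

17584.0 km/s


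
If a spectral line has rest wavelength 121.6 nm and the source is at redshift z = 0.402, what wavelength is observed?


lam_obs = lam_emit * (1 + z) = 121.6 * (1 + 0.402) = 170.4832

170.4832 nm


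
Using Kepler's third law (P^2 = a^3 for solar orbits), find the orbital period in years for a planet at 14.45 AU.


P = a^(3/2) = 14.45^1.5 = 54.929

54.929 years


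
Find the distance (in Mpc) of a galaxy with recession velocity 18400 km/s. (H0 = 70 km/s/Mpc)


d = v / H0 = 18400 / 70 = 262.8571

262.8571 Mpc


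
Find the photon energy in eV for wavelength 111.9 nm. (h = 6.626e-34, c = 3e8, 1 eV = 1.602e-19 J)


E = hc/lambda = 6.626e-34 * 3e8 / 1.119e-07 = 1.776e-18 J = 11.0887 eV

11.0887 eV


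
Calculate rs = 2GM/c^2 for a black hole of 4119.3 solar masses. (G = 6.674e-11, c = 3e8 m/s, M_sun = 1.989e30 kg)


M = 4119.3 * 1.989e30 kg = 8.1932877e+33 kg. rs = 2GM/c^2 = 2 * 6.674e-11 * 8.1932877e+33 / (3e8)^2 = 1.215e+07

1.215e+07 m


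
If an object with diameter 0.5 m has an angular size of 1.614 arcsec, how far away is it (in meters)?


D = size / theta_rad, theta_rad = 1.614 * pi/(180*3600) = 7.825e-06, D = 63898.6389

63898.6389 m


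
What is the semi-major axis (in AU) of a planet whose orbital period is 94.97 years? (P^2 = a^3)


a = P^(2/3) = 94.97^(2/3) = 20.8157

20.8157 AU


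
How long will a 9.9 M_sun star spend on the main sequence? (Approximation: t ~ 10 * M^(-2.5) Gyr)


t = 10 * M^(-2.5) = 10 * 9.9^(-2.5) = 0.0324

0.0324 Gyr


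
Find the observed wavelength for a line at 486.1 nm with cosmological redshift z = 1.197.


lam_obs = lam_emit * (1 + z) = 486.1 * (1 + 1.197) = 1067.9617

1067.9617 nm


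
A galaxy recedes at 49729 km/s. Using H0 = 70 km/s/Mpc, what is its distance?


d = v / H0 = 49729 / 70 = 710.4143

710.4143 Mpc


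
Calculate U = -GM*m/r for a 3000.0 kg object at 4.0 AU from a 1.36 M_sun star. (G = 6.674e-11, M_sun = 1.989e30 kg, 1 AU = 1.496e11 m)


M = 1.36 * 1.989e30 kg = 2.70504e+30 kg; r = 4.0 AU * 1.496e11 m/AU = 5.984e+11 m. U = -GM*m/r = -(6.674e-11 * 2.70504e+30 * 3000.0) / 5.984e+11 = -9.051e+11

-9.051e+11 J


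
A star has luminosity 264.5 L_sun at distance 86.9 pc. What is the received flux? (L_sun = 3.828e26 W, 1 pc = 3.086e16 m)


F = L / (4*pi*d^2) = 1.013e+29 / (4*pi*(2.682e+18)^2) = 1.120e-09

1.120e-09 W/m^2


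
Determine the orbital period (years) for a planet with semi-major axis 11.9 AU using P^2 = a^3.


P = a^(3/2) = 11.9^1.5 = 41.0507

41.0507 years


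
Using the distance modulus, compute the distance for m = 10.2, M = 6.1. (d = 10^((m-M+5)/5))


d = 10^((m - M + 5)/5) = 10^((10.2 - 6.1 + 5)/5) = 66.0693

66.0693 pc


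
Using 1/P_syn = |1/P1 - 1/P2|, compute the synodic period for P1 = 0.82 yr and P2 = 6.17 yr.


1/P_syn = |1/P1 - 1/P2| = |1/0.82 - 1/6.17| => P_syn = 0.9457

0.9457 years


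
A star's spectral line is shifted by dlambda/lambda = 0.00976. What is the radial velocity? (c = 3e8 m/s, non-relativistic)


v = (dlambda/lambda) * c = 0.00976 * 3e8 = 2.928e+06

2.928e+06 m/s


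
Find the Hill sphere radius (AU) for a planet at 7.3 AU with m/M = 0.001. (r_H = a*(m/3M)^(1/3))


r_H = a * (m/3M)^(1/3) = 7.3 * (0.001/3)^(1/3) = 0.5062

0.5062 AU


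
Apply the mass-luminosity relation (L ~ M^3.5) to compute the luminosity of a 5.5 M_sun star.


L/L_sun = (M/M_sun)^3.5 = 5.5^3.5 = 390.184

390.184 L_sun


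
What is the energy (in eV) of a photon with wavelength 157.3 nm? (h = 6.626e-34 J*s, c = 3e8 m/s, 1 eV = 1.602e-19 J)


E = hc/lambda = 6.626e-34 * 3e8 / 1.573e-07 = 1.264e-18 J = 7.8883 eV

7.8883 eV


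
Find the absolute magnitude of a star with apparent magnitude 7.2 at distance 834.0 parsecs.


M = m - 5*log10(d) + 5 = 7.2 - 5*log10(834.0) + 5 = -2.4058

-2.4058


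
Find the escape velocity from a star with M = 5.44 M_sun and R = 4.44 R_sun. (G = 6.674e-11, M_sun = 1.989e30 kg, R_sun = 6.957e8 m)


M = 5.44 * 1.989e30 kg = 1.082016e+31 kg; R = 4.44 * 6.957e8 m = 3.088908e+09 m. v_esc = sqrt(2GM/R) = sqrt(2 * 6.674e-11 * 1.082016e+31 / 3.088908e+09) = 683789.5409

683789.5409 m/s


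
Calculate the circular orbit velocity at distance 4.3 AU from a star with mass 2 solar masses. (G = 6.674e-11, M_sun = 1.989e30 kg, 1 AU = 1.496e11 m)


v = sqrt(GM/r) = sqrt(6.674e-11 * 3.978e+30 / 6.433e+11) = 20315.4041

20315.4041 m/s


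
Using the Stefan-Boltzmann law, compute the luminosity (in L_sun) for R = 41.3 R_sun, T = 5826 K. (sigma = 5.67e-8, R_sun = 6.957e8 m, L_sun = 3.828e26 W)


R = 41.3 * 6.957e8 m = 2.873241e+10 m. L = 4*pi*R^2*sigma*T^4 = 4*pi*(2.873241e+10)^2 * 5.67e-8 * 5826^4 = 6.776710829e+29 W. L/L_sun = 6.776710829e+29 / 3.828e26 = 1770.3006

1770.3006 L_sun


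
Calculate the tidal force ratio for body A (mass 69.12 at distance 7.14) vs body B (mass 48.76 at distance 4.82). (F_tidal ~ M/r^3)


Ratio = (M1/r1^3) / (M2/r2^3) = (69.12/7.14^3) / (48.76/4.82^3) = 0.4361

0.4361


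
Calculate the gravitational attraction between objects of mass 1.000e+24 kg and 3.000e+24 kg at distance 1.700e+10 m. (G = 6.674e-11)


F = G*m1*m2/r^2 = 6.674e-11 * 1.000e+24 * 3.000e+24 / (1.700e+10)^2 = 6.674e-11 * 3.000e+48 / 2.890e+20 = 6.928e+17

6.928e+17 N


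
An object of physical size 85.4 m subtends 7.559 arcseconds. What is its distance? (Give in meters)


D = size / theta_rad, theta_rad = 7.559 * pi/(180*3600) = 3.665e-05, D = 2.330e+06

2.330e+06 m


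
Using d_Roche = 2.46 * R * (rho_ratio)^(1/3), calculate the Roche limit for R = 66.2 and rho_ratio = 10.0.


d_Roche = 2.46 * 66.2 * 10.0^(1/3) = 350.854

350.854


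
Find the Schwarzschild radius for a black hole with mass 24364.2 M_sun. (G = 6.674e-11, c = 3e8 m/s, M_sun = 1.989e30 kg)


M = 24364.2 * 1.989e30 kg = 4.84603938e+34 kg. rs = 2GM/c^2 = 2 * 6.674e-11 * 4.84603938e+34 / (3e8)^2 = 7.187e+07

7.187e+07 m


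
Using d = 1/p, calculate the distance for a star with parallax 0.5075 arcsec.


d = 1/p = 1/0.5075 = 1.9704

1.9704 pc


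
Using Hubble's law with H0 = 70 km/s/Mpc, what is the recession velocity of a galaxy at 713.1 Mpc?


v = H0 * d = 70 * 713.1 = 49917.0

49917.0 km/s


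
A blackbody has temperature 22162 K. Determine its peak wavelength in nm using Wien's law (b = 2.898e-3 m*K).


lam_max = b / T = 2.898e-3 / 22162 = 1.308e-07 m = 130.7644 nm

130.7644 nm


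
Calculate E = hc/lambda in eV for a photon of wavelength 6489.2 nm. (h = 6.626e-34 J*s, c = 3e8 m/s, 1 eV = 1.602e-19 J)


E = hc/lambda = 6.626e-34 * 3e8 / 6.489e-06 = 3.063e-20 J = 0.1912 eV

0.1912 eV
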